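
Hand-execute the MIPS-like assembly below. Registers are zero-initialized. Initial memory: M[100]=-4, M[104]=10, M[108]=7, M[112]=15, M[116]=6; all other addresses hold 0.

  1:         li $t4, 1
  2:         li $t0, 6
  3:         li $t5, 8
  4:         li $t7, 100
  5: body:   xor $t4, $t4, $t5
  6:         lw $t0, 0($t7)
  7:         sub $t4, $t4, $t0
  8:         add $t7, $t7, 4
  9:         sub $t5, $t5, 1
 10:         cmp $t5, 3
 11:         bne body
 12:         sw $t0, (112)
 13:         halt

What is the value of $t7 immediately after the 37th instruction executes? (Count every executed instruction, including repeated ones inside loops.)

120

li $t4, 1 → $t4=1
li $t0, 6 → $t0=6
li $t5, 8 → $t5=8
li $t7, 100 → $t7=100
xor $t4, $t4, $t5 → $t4=1^8=9
lw $t0, 0($t7) → $t0=M[100]=-4
sub $t4, $t4, $t0 → $t4=9-(-4)=13
add $t7, $t7, 4 → $t7=100+4=104
sub $t5, $t5, 1 → $t5=8-1=7
cmp $t5, 3  (cmp 7,3)
bne body: taken
xor $t4, $t4, $t5 → $t4=13^7=10
lw $t0, 0($t7) → $t0=M[104]=10
sub $t4, $t4, $t0 → $t4=10-10=0
add $t7, $t7, 4 → $t7=104+4=108
sub $t5, $t5, 1 → $t5=7-1=6
cmp $t5, 3  (cmp 6,3)
bne body: taken
xor $t4, $t4, $t5 → $t4=0^6=6
lw $t0, 0($t7) → $t0=M[108]=7
sub $t4, $t4, $t0 → $t4=6-7=-1
add $t7, $t7, 4 → $t7=108+4=112
sub $t5, $t5, 1 → $t5=6-1=5
cmp $t5, 3  (cmp 5,3)
bne body: taken
xor $t4, $t4, $t5 → $t4=(-1)^5=-6
lw $t0, 0($t7) → $t0=M[112]=15
sub $t4, $t4, $t0 → $t4=(-6)-15=-21
add $t7, $t7, 4 → $t7=112+4=116
sub $t5, $t5, 1 → $t5=5-1=4
cmp $t5, 3  (cmp 4,3)
bne body: taken
xor $t4, $t4, $t5 → $t4=(-21)^4=-17
lw $t0, 0($t7) → $t0=M[116]=6
sub $t4, $t4, $t0 → $t4=(-17)-6=-23
add $t7, $t7, 4 → $t7=116+4=120
sub $t5, $t5, 1 → $t5=4-1=3
After step 37: $t7 = 120.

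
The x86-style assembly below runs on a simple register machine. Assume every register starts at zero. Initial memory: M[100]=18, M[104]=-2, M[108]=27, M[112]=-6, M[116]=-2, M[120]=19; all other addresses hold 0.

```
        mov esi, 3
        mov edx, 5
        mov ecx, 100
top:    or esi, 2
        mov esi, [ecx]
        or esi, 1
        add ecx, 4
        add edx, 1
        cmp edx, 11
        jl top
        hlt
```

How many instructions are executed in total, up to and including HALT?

mov esi, 3 → esi=3
mov edx, 5 → edx=5
mov ecx, 100 → ecx=100
or esi, 2 → esi=3|2=3
mov esi, [ecx] → esi=M[100]=18
or esi, 1 → esi=18|1=19
add ecx, 4 → ecx=100+4=104
add edx, 1 → edx=5+1=6
cmp edx, 11  (cmp 6,11)
jl top: taken
or esi, 2 → esi=19|2=19
mov esi, [ecx] → esi=M[104]=-2
or esi, 1 → esi=(-2)|1=-1
add ecx, 4 → ecx=104+4=108
add edx, 1 → edx=6+1=7
cmp edx, 11  (cmp 7,11)
jl top: taken
or esi, 2 → esi=(-1)|2=-1
mov esi, [ecx] → esi=M[108]=27
or esi, 1 → esi=27|1=27
add ecx, 4 → ecx=108+4=112
add edx, 1 → edx=7+1=8
cmp edx, 11  (cmp 8,11)
jl top: taken
or esi, 2 → esi=27|2=27
mov esi, [ecx] → esi=M[112]=-6
or esi, 1 → esi=(-6)|1=-5
add ecx, 4 → ecx=112+4=116
add edx, 1 → edx=8+1=9
cmp edx, 11  (cmp 9,11)
jl top: taken
or esi, 2 → esi=(-5)|2=-5
mov esi, [ecx] → esi=M[116]=-2
or esi, 1 → esi=(-2)|1=-1
add ecx, 4 → ecx=116+4=120
add edx, 1 → edx=9+1=10
cmp edx, 11  (cmp 10,11)
jl top: taken
or esi, 2 → esi=(-1)|2=-1
mov esi, [ecx] → esi=M[120]=19
or esi, 1 → esi=19|1=19
add ecx, 4 → ecx=120+4=124
add edx, 1 → edx=10+1=11
cmp edx, 11  (cmp 11,11)
jl top: not taken
halt.
Total executed instructions: 46.

46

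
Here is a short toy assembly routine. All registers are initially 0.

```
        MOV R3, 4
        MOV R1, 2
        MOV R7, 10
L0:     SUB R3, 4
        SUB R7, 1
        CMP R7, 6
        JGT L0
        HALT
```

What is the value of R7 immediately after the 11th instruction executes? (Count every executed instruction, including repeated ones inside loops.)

8

R3=4
R1=2
R7=10
R3=4-4=0
R7=10-1=9
CMP R7, 6  (cmp 9,6)
JGT L0: taken
R3=0-4=-4
R7=9-1=8
CMP R7, 6  (cmp 8,6)
JGT L0: taken
After step 11: R7 = 8.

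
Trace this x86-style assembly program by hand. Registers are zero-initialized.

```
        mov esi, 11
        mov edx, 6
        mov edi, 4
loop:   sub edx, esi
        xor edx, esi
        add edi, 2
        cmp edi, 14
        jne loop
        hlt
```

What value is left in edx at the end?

esi=11
edx=6
edi=4
edx=6-11=-5
edx=(-5)^11=-16
edi=4+2=6
cmp edi, 14  (cmp 6,14)
jne loop: taken
edx=(-16)-11=-27
edx=(-27)^11=-18
edi=6+2=8
cmp edi, 14  (cmp 8,14)
jne loop: taken
edx=(-18)-11=-29
edx=(-29)^11=-24
edi=8+2=10
cmp edi, 14  (cmp 10,14)
jne loop: taken
edx=(-24)-11=-35
edx=(-35)^11=-42
edi=10+2=12
cmp edi, 14  (cmp 12,14)
jne loop: taken
edx=(-42)-11=-53
edx=(-53)^11=-64
edi=12+2=14
cmp edi, 14  (cmp 14,14)
jne loop: not taken
halt.

-64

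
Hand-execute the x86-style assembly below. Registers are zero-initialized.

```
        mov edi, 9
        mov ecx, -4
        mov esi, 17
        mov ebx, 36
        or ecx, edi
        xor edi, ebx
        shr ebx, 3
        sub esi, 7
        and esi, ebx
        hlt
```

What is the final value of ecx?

edi=9
ecx=-4
esi=17
ebx=36
ecx=(-4)|9=-3
edi=9^36=45
ebx=36>>3=4
esi=17-7=10
esi=10&4=0
halt.

-3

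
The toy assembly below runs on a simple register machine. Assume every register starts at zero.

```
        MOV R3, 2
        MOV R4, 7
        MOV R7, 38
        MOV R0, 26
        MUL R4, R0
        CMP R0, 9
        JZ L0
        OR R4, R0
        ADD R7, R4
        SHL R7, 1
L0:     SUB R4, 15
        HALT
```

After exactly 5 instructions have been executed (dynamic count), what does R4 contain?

182

R3=2
R4=7
R7=38
R0=26
R4=7*26=182
After step 5: R4 = 182.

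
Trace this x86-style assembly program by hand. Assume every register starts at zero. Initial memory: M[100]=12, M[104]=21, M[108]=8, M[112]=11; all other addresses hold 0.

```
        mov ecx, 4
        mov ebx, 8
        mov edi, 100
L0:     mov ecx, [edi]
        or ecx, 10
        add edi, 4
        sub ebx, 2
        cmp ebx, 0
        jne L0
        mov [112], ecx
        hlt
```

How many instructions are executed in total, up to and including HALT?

after mov ecx, 4: ecx=4
after mov ebx, 8: ebx=8
after mov edi, 100: edi=100
after mov ecx, [edi]: ecx=M[100]=12
after or ecx, 10: ecx=12|10=14
after add edi, 4: edi=100+4=104
after sub ebx, 2: ebx=8-2=6
cmp ebx, 0  (cmp 6,0)
jne L0: taken
after mov ecx, [edi]: ecx=M[104]=21
after or ecx, 10: ecx=21|10=31
after add edi, 4: edi=104+4=108
after sub ebx, 2: ebx=6-2=4
cmp ebx, 0  (cmp 4,0)
jne L0: taken
after mov ecx, [edi]: ecx=M[108]=8
after or ecx, 10: ecx=8|10=10
after add edi, 4: edi=108+4=112
after sub ebx, 2: ebx=4-2=2
cmp ebx, 0  (cmp 2,0)
jne L0: taken
after mov ecx, [edi]: ecx=M[112]=11
after or ecx, 10: ecx=11|10=11
after add edi, 4: edi=112+4=116
after sub ebx, 2: ebx=2-2=0
cmp ebx, 0  (cmp 0,0)
jne L0: not taken
mov [112], ecx → M[112]=11
halt.
Total executed instructions: 29.

29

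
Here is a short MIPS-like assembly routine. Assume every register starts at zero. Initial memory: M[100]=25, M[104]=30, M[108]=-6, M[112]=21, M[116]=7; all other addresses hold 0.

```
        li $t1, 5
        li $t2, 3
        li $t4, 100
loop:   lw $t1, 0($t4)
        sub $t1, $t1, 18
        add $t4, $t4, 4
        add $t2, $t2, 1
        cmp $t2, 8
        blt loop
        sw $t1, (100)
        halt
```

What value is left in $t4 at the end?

after li $t1, 5: $t1=5
after li $t2, 3: $t2=3
after li $t4, 100: $t4=100
after lw $t1, 0($t4): $t1=M[100]=25
after sub $t1, $t1, 18: $t1=25-18=7
after add $t4, $t4, 4: $t4=100+4=104
after add $t2, $t2, 1: $t2=3+1=4
cmp $t2, 8  (cmp 4,8)
blt loop: taken
after lw $t1, 0($t4): $t1=M[104]=30
after sub $t1, $t1, 18: $t1=30-18=12
after add $t4, $t4, 4: $t4=104+4=108
after add $t2, $t2, 1: $t2=4+1=5
cmp $t2, 8  (cmp 5,8)
blt loop: taken
after lw $t1, 0($t4): $t1=M[108]=-6
after sub $t1, $t1, 18: $t1=(-6)-18=-24
after add $t4, $t4, 4: $t4=108+4=112
after add $t2, $t2, 1: $t2=5+1=6
cmp $t2, 8  (cmp 6,8)
blt loop: taken
after lw $t1, 0($t4): $t1=M[112]=21
after sub $t1, $t1, 18: $t1=21-18=3
after add $t4, $t4, 4: $t4=112+4=116
after add $t2, $t2, 1: $t2=6+1=7
cmp $t2, 8  (cmp 7,8)
blt loop: taken
after lw $t1, 0($t4): $t1=M[116]=7
after sub $t1, $t1, 18: $t1=7-18=-11
after add $t4, $t4, 4: $t4=116+4=120
after add $t2, $t2, 1: $t2=7+1=8
cmp $t2, 8  (cmp 8,8)
blt loop: not taken
sw $t1, (100) → M[100]=-11
halt.

120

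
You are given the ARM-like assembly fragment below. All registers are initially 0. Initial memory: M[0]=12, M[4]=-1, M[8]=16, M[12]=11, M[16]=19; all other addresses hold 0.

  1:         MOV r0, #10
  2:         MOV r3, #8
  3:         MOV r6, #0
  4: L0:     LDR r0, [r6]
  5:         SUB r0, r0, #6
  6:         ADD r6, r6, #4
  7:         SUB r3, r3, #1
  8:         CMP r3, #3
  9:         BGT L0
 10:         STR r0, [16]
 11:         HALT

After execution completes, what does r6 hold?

r0=10
r3=8
r6=0
r0=M[0]=12
r0=12-6=6
r6=0+4=4
r3=8-1=7
CMP r3, #3  (cmp 7,3)
BGT L0: taken
r0=M[4]=-1
r0=(-1)-6=-7
r6=4+4=8
r3=7-1=6
CMP r3, #3  (cmp 6,3)
BGT L0: taken
r0=M[8]=16
r0=16-6=10
r6=8+4=12
r3=6-1=5
CMP r3, #3  (cmp 5,3)
BGT L0: taken
r0=M[12]=11
r0=11-6=5
r6=12+4=16
r3=5-1=4
CMP r3, #3  (cmp 4,3)
BGT L0: taken
r0=M[16]=19
r0=19-6=13
r6=16+4=20
r3=4-1=3
CMP r3, #3  (cmp 3,3)
BGT L0: not taken
STR r0, [16] → M[16]=13
halt.

20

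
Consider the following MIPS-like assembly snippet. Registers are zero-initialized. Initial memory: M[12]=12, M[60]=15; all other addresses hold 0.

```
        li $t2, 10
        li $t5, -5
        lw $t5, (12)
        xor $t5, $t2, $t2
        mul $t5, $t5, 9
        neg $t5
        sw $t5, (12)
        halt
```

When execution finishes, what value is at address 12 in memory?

0

$t2=10
$t5=-5
$t5=M[12]=12
$t5=10^10=0
$t5=0*9=0
$t5=-(0)=0
sw $t5, (12) → M[12]=0
halt.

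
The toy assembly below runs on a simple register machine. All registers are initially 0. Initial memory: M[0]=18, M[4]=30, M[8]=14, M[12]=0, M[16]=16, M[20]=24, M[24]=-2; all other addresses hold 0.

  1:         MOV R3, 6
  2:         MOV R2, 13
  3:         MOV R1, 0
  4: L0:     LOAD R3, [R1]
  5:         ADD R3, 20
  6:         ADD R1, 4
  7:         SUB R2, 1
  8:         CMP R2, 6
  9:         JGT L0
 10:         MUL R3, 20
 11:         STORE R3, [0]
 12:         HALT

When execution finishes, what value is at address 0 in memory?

360

after MOV R3, 6: R3=6
after MOV R2, 13: R2=13
after MOV R1, 0: R1=0
after LOAD R3, [R1]: R3=M[0]=18
after ADD R3, 20: R3=18+20=38
after ADD R1, 4: R1=0+4=4
after SUB R2, 1: R2=13-1=12
CMP R2, 6  (cmp 12,6)
JGT L0: taken
after LOAD R3, [R1]: R3=M[4]=30
after ADD R3, 20: R3=30+20=50
after ADD R1, 4: R1=4+4=8
after SUB R2, 1: R2=12-1=11
CMP R2, 6  (cmp 11,6)
JGT L0: taken
after LOAD R3, [R1]: R3=M[8]=14
after ADD R3, 20: R3=14+20=34
after ADD R1, 4: R1=8+4=12
after SUB R2, 1: R2=11-1=10
CMP R2, 6  (cmp 10,6)
JGT L0: taken
after LOAD R3, [R1]: R3=M[12]=0
after ADD R3, 20: R3=0+20=20
after ADD R1, 4: R1=12+4=16
after SUB R2, 1: R2=10-1=9
CMP R2, 6  (cmp 9,6)
JGT L0: taken
after LOAD R3, [R1]: R3=M[16]=16
after ADD R3, 20: R3=16+20=36
after ADD R1, 4: R1=16+4=20
after SUB R2, 1: R2=9-1=8
CMP R2, 6  (cmp 8,6)
JGT L0: taken
after LOAD R3, [R1]: R3=M[20]=24
after ADD R3, 20: R3=24+20=44
after ADD R1, 4: R1=20+4=24
after SUB R2, 1: R2=8-1=7
CMP R2, 6  (cmp 7,6)
JGT L0: taken
after LOAD R3, [R1]: R3=M[24]=-2
after ADD R3, 20: R3=(-2)+20=18
after ADD R1, 4: R1=24+4=28
after SUB R2, 1: R2=7-1=6
CMP R2, 6  (cmp 6,6)
JGT L0: not taken
after MUL R3, 20: R3=18*20=360
STORE R3, [0] → M[0]=360
halt.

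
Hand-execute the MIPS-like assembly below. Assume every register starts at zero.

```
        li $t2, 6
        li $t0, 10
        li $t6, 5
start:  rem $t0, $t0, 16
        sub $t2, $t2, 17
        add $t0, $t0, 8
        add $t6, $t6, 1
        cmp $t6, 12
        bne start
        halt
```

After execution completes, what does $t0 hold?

18

$t2=6
$t0=10
$t6=5
$t0=10%16=10
$t2=6-17=-11
$t0=10+8=18
$t6=5+1=6
cmp $t6, 12  (cmp 6,12)
bne start: taken
$t0=18%16=2
$t2=(-11)-17=-28
$t0=2+8=10
$t6=6+1=7
cmp $t6, 12  (cmp 7,12)
bne start: taken
$t0=10%16=10
$t2=(-28)-17=-45
$t0=10+8=18
$t6=7+1=8
cmp $t6, 12  (cmp 8,12)
bne start: taken
$t0=18%16=2
$t2=(-45)-17=-62
$t0=2+8=10
$t6=8+1=9
cmp $t6, 12  (cmp 9,12)
bne start: taken
$t0=10%16=10
$t2=(-62)-17=-79
$t0=10+8=18
$t6=9+1=10
cmp $t6, 12  (cmp 10,12)
bne start: taken
$t0=18%16=2
$t2=(-79)-17=-96
$t0=2+8=10
$t6=10+1=11
cmp $t6, 12  (cmp 11,12)
bne start: taken
$t0=10%16=10
$t2=(-96)-17=-113
$t0=10+8=18
$t6=11+1=12
cmp $t6, 12  (cmp 12,12)
bne start: not taken
halt.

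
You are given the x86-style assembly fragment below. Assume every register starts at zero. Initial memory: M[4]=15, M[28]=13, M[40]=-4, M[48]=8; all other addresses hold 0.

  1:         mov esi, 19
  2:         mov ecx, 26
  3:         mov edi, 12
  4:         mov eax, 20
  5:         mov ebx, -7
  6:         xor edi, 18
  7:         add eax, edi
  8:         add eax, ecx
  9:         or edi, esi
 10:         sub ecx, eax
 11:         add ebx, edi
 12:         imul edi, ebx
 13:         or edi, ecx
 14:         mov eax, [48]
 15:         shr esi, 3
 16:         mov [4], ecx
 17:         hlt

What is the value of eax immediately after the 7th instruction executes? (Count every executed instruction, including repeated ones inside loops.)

50

after mov esi, 19: esi=19
after mov ecx, 26: ecx=26
after mov edi, 12: edi=12
after mov eax, 20: eax=20
after mov ebx, -7: ebx=-7
after xor edi, 18: edi=12^18=30
after add eax, edi: eax=20+30=50
After step 7: eax = 50.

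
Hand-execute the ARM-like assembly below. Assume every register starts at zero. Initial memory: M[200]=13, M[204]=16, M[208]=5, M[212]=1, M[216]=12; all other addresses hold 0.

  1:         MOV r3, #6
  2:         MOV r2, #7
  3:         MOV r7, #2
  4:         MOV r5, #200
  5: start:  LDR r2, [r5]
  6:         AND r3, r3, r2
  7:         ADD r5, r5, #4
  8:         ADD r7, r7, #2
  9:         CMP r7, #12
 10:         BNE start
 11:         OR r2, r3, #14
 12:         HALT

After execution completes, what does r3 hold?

0

after MOV r3, #6: r3=6
after MOV r2, #7: r2=7
after MOV r7, #2: r7=2
after MOV r5, #200: r5=200
after LDR r2, [r5]: r2=M[200]=13
after AND r3, r3, r2: r3=6&13=4
after ADD r5, r5, #4: r5=200+4=204
after ADD r7, r7, #2: r7=2+2=4
CMP r7, #12  (cmp 4,12)
BNE start: taken
after LDR r2, [r5]: r2=M[204]=16
after AND r3, r3, r2: r3=4&16=0
after ADD r5, r5, #4: r5=204+4=208
after ADD r7, r7, #2: r7=4+2=6
CMP r7, #12  (cmp 6,12)
BNE start: taken
after LDR r2, [r5]: r2=M[208]=5
after AND r3, r3, r2: r3=0&5=0
after ADD r5, r5, #4: r5=208+4=212
after ADD r7, r7, #2: r7=6+2=8
CMP r7, #12  (cmp 8,12)
BNE start: taken
after LDR r2, [r5]: r2=M[212]=1
after AND r3, r3, r2: r3=0&1=0
after ADD r5, r5, #4: r5=212+4=216
after ADD r7, r7, #2: r7=8+2=10
CMP r7, #12  (cmp 10,12)
BNE start: taken
after LDR r2, [r5]: r2=M[216]=12
after AND r3, r3, r2: r3=0&12=0
after ADD r5, r5, #4: r5=216+4=220
after ADD r7, r7, #2: r7=10+2=12
CMP r7, #12  (cmp 12,12)
BNE start: not taken
after OR r2, r3, #14: r2=0|14=14
halt.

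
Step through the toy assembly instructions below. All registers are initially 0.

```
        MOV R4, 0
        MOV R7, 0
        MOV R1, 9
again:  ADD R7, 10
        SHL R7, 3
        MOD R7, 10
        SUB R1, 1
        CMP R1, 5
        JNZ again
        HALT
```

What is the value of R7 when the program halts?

0

after MOV R4, 0: R4=0
after MOV R7, 0: R7=0
after MOV R1, 9: R1=9
after ADD R7, 10: R7=0+10=10
after SHL R7, 3: R7=10<<3=80
after MOD R7, 10: R7=80%10=0
after SUB R1, 1: R1=9-1=8
CMP R1, 5  (cmp 8,5)
JNZ again: taken
after ADD R7, 10: R7=0+10=10
after SHL R7, 3: R7=10<<3=80
after MOD R7, 10: R7=80%10=0
after SUB R1, 1: R1=8-1=7
CMP R1, 5  (cmp 7,5)
JNZ again: taken
after ADD R7, 10: R7=0+10=10
after SHL R7, 3: R7=10<<3=80
after MOD R7, 10: R7=80%10=0
after SUB R1, 1: R1=7-1=6
CMP R1, 5  (cmp 6,5)
JNZ again: taken
after ADD R7, 10: R7=0+10=10
after SHL R7, 3: R7=10<<3=80
after MOD R7, 10: R7=80%10=0
after SUB R1, 1: R1=6-1=5
CMP R1, 5  (cmp 5,5)
JNZ again: not taken
halt.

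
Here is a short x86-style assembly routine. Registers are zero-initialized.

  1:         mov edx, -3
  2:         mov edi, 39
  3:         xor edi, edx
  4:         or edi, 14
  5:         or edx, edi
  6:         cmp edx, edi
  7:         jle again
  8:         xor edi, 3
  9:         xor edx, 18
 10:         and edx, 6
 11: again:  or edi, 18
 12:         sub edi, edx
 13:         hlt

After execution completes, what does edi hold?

-37

mov edx, -3 → edx=-3
mov edi, 39 → edi=39
xor edi, edx → edi=39^(-3)=-38
or edi, 14 → edi=(-38)|14=-34
or edx, edi → edx=(-3)|(-34)=-1
cmp edx, edi  (cmp -1,-34)
jle again: not taken
xor edi, 3 → edi=(-34)^3=-35
xor edx, 18 → edx=(-1)^18=-19
and edx, 6 → edx=(-19)&6=4
or edi, 18 → edi=(-35)|18=-33
sub edi, edx → edi=(-33)-4=-37
halt.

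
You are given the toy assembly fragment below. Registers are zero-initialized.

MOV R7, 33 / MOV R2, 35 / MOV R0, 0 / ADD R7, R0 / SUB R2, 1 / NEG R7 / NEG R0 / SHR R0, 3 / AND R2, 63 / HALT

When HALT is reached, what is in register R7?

-33

MOV R7, 33 → R7=33
MOV R2, 35 → R2=35
MOV R0, 0 → R0=0
ADD R7, R0 → R7=33+0=33
SUB R2, 1 → R2=35-1=34
NEG R7 → R7=-(33)=-33
NEG R0 → R0=-(0)=0
SHR R0, 3 → R0=0>>3=0
AND R2, 63 → R2=34&63=34
halt.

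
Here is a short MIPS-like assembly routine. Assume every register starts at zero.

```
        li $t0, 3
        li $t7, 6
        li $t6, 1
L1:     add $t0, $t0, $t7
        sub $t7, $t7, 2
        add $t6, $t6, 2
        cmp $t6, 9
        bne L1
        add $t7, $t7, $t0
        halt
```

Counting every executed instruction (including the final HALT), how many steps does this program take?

25

$t0=3
$t7=6
$t6=1
$t0=3+6=9
$t7=6-2=4
$t6=1+2=3
cmp $t6, 9  (cmp 3,9)
bne L1: taken
$t0=9+4=13
$t7=4-2=2
$t6=3+2=5
cmp $t6, 9  (cmp 5,9)
bne L1: taken
$t0=13+2=15
$t7=2-2=0
$t6=5+2=7
cmp $t6, 9  (cmp 7,9)
bne L1: taken
$t0=15+0=15
$t7=0-2=-2
$t6=7+2=9
cmp $t6, 9  (cmp 9,9)
bne L1: not taken
$t7=(-2)+15=13
halt.
Total executed instructions: 25.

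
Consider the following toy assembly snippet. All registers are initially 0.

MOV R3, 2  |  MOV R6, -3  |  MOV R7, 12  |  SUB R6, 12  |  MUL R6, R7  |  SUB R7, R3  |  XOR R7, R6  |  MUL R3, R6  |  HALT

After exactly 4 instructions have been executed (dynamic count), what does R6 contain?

-15

MOV R3, 2 → R3=2
MOV R6, -3 → R6=-3
MOV R7, 12 → R7=12
SUB R6, 12 → R6=(-3)-12=-15
After step 4: R6 = -15.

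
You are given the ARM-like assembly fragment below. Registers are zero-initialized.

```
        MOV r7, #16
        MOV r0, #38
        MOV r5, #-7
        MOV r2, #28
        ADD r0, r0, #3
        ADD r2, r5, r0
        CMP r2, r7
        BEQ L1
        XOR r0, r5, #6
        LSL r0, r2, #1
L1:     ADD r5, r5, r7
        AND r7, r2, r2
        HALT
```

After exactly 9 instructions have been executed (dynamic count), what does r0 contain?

after MOV r7, #16: r7=16
after MOV r0, #38: r0=38
after MOV r5, #-7: r5=-7
after MOV r2, #28: r2=28
after ADD r0, r0, #3: r0=38+3=41
after ADD r2, r5, r0: r2=(-7)+41=34
CMP r2, r7  (cmp 34,16)
BEQ L1: not taken
after XOR r0, r5, #6: r0=(-7)^6=-1
After step 9: r0 = -1.

-1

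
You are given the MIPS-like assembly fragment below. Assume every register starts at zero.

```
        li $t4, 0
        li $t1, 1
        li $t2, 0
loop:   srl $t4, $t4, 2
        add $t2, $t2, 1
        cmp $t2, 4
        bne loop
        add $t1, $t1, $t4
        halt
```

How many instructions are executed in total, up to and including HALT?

after li $t4, 0: $t4=0
after li $t1, 1: $t1=1
after li $t2, 0: $t2=0
after srl $t4, $t4, 2: $t4=0>>2=0
after add $t2, $t2, 1: $t2=0+1=1
cmp $t2, 4  (cmp 1,4)
bne loop: taken
after srl $t4, $t4, 2: $t4=0>>2=0
after add $t2, $t2, 1: $t2=1+1=2
cmp $t2, 4  (cmp 2,4)
bne loop: taken
after srl $t4, $t4, 2: $t4=0>>2=0
after add $t2, $t2, 1: $t2=2+1=3
cmp $t2, 4  (cmp 3,4)
bne loop: taken
after srl $t4, $t4, 2: $t4=0>>2=0
after add $t2, $t2, 1: $t2=3+1=4
cmp $t2, 4  (cmp 4,4)
bne loop: not taken
after add $t1, $t1, $t4: $t1=1+0=1
halt.
Total executed instructions: 21.

21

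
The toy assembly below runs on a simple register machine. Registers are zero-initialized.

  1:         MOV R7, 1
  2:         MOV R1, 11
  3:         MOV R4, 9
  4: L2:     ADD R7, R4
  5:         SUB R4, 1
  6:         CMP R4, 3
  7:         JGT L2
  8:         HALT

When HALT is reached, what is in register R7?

40

MOV R7, 1 → R7=1
MOV R1, 11 → R1=11
MOV R4, 9 → R4=9
ADD R7, R4 → R7=1+9=10
SUB R4, 1 → R4=9-1=8
CMP R4, 3  (cmp 8,3)
JGT L2: taken
ADD R7, R4 → R7=10+8=18
SUB R4, 1 → R4=8-1=7
CMP R4, 3  (cmp 7,3)
JGT L2: taken
ADD R7, R4 → R7=18+7=25
SUB R4, 1 → R4=7-1=6
CMP R4, 3  (cmp 6,3)
JGT L2: taken
ADD R7, R4 → R7=25+6=31
SUB R4, 1 → R4=6-1=5
CMP R4, 3  (cmp 5,3)
JGT L2: taken
ADD R7, R4 → R7=31+5=36
SUB R4, 1 → R4=5-1=4
CMP R4, 3  (cmp 4,3)
JGT L2: taken
ADD R7, R4 → R7=36+4=40
SUB R4, 1 → R4=4-1=3
CMP R4, 3  (cmp 3,3)
JGT L2: not taken
halt.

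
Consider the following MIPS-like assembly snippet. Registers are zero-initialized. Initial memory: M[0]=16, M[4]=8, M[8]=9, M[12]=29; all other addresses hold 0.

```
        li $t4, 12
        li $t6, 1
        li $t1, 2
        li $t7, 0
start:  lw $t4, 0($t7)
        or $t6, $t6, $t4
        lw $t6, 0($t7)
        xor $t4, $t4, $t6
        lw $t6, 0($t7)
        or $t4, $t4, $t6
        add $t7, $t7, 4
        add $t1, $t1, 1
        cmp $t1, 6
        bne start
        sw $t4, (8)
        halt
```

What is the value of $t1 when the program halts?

6

$t4=12
$t6=1
$t1=2
$t7=0
$t4=M[0]=16
$t6=1|16=17
$t6=M[0]=16
$t4=16^16=0
$t6=M[0]=16
$t4=0|16=16
$t7=0+4=4
$t1=2+1=3
cmp $t1, 6  (cmp 3,6)
bne start: taken
$t4=M[4]=8
$t6=16|8=24
$t6=M[4]=8
$t4=8^8=0
$t6=M[4]=8
$t4=0|8=8
$t7=4+4=8
$t1=3+1=4
cmp $t1, 6  (cmp 4,6)
bne start: taken
$t4=M[8]=9
$t6=8|9=9
$t6=M[8]=9
$t4=9^9=0
$t6=M[8]=9
$t4=0|9=9
$t7=8+4=12
$t1=4+1=5
cmp $t1, 6  (cmp 5,6)
bne start: taken
$t4=M[12]=29
$t6=9|29=29
$t6=M[12]=29
$t4=29^29=0
$t6=M[12]=29
$t4=0|29=29
$t7=12+4=16
$t1=5+1=6
cmp $t1, 6  (cmp 6,6)
bne start: not taken
sw $t4, (8) → M[8]=29
halt.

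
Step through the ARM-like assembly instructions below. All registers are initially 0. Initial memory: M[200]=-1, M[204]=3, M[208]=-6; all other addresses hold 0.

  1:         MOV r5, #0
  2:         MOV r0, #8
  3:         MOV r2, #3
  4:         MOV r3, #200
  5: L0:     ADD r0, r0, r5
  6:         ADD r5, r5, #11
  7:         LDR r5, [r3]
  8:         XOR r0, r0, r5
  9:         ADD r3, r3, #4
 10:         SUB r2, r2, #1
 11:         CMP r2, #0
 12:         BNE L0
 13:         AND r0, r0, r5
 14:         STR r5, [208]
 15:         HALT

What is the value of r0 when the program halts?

2

r5=0
r0=8
r2=3
r3=200
r0=8+0=8
r5=0+11=11
r5=M[200]=-1
r0=8^(-1)=-9
r3=200+4=204
r2=3-1=2
CMP r2, #0  (cmp 2,0)
BNE L0: taken
r0=(-9)+(-1)=-10
r5=(-1)+11=10
r5=M[204]=3
r0=(-10)^3=-11
r3=204+4=208
r2=2-1=1
CMP r2, #0  (cmp 1,0)
BNE L0: taken
r0=(-11)+3=-8
r5=3+11=14
r5=M[208]=-6
r0=(-8)^(-6)=2
r3=208+4=212
r2=1-1=0
CMP r2, #0  (cmp 0,0)
BNE L0: not taken
r0=2&(-6)=2
STR r5, [208] → M[208]=-6
halt.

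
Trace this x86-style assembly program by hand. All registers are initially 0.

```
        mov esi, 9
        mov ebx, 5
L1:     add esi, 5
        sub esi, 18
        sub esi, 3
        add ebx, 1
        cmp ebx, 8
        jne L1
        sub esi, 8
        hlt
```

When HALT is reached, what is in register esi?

esi=9
ebx=5
esi=9+5=14
esi=14-18=-4
esi=(-4)-3=-7
ebx=5+1=6
cmp ebx, 8  (cmp 6,8)
jne L1: taken
esi=(-7)+5=-2
esi=(-2)-18=-20
esi=(-20)-3=-23
ebx=6+1=7
cmp ebx, 8  (cmp 7,8)
jne L1: taken
esi=(-23)+5=-18
esi=(-18)-18=-36
esi=(-36)-3=-39
ebx=7+1=8
cmp ebx, 8  (cmp 8,8)
jne L1: not taken
esi=(-39)-8=-47
halt.

-47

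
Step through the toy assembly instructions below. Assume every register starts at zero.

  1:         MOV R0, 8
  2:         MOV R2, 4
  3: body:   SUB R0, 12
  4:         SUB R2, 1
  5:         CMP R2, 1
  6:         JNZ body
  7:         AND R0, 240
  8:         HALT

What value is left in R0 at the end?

224

MOV R0, 8 → R0=8
MOV R2, 4 → R2=4
SUB R0, 12 → R0=8-12=-4
SUB R2, 1 → R2=4-1=3
CMP R2, 1  (cmp 3,1)
JNZ body: taken
SUB R0, 12 → R0=(-4)-12=-16
SUB R2, 1 → R2=3-1=2
CMP R2, 1  (cmp 2,1)
JNZ body: taken
SUB R0, 12 → R0=(-16)-12=-28
SUB R2, 1 → R2=2-1=1
CMP R2, 1  (cmp 1,1)
JNZ body: not taken
AND R0, 240 → R0=(-28)&240=224
halt.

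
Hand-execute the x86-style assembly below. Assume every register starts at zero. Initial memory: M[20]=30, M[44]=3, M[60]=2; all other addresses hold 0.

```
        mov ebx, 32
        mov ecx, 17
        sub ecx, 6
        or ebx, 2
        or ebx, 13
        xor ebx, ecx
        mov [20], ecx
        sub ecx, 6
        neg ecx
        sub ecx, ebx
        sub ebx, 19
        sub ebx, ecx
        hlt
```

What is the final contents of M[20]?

11

mov ebx, 32 → ebx=32
mov ecx, 17 → ecx=17
sub ecx, 6 → ecx=17-6=11
or ebx, 2 → ebx=32|2=34
or ebx, 13 → ebx=34|13=47
xor ebx, ecx → ebx=47^11=36
mov [20], ecx → M[20]=11
sub ecx, 6 → ecx=11-6=5
neg ecx → ecx=-(5)=-5
sub ecx, ebx → ecx=(-5)-36=-41
sub ebx, 19 → ebx=36-19=17
sub ebx, ecx → ebx=17-(-41)=58
halt.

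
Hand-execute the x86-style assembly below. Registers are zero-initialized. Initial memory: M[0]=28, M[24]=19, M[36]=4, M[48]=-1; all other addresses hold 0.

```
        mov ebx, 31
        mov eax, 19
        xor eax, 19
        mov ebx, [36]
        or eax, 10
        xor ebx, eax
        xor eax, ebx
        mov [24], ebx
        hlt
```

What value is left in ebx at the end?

ebx=31
eax=19
eax=19^19=0
ebx=M[36]=4
eax=0|10=10
ebx=4^10=14
eax=10^14=4
mov [24], ebx → M[24]=14
halt.

14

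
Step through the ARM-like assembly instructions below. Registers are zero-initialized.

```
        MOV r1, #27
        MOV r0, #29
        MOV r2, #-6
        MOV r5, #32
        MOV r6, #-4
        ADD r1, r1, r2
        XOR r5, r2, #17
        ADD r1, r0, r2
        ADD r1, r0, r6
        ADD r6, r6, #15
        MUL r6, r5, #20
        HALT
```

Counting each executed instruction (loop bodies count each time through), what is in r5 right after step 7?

after MOV r1, #27: r1=27
after MOV r0, #29: r0=29
after MOV r2, #-6: r2=-6
after MOV r5, #32: r5=32
after MOV r6, #-4: r6=-4
after ADD r1, r1, r2: r1=27+(-6)=21
after XOR r5, r2, #17: r5=(-6)^17=-21
After step 7: r5 = -21.

-21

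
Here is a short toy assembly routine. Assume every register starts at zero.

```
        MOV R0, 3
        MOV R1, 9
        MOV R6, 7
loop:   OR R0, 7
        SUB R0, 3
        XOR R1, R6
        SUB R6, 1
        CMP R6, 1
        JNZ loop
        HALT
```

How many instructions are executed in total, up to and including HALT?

R0=3
R1=9
R6=7
R0=3|7=7
R0=7-3=4
R1=9^7=14
R6=7-1=6
CMP R6, 1  (cmp 6,1)
JNZ loop: taken
R0=4|7=7
R0=7-3=4
R1=14^6=8
R6=6-1=5
CMP R6, 1  (cmp 5,1)
JNZ loop: taken
R0=4|7=7
R0=7-3=4
R1=8^5=13
R6=5-1=4
CMP R6, 1  (cmp 4,1)
JNZ loop: taken
R0=4|7=7
R0=7-3=4
R1=13^4=9
R6=4-1=3
CMP R6, 1  (cmp 3,1)
JNZ loop: taken
R0=4|7=7
R0=7-3=4
R1=9^3=10
R6=3-1=2
CMP R6, 1  (cmp 2,1)
JNZ loop: taken
R0=4|7=7
R0=7-3=4
R1=10^2=8
R6=2-1=1
CMP R6, 1  (cmp 1,1)
JNZ loop: not taken
halt.
Total executed instructions: 40.

40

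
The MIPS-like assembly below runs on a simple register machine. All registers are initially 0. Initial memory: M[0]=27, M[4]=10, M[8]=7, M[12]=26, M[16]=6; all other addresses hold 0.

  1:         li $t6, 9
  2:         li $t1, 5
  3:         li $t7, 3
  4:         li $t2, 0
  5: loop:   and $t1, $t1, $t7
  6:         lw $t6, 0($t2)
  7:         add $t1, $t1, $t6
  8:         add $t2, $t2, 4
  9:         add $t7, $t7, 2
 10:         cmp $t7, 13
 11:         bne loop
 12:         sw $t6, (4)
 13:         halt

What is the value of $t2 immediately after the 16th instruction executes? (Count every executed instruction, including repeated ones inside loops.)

li $t6, 9 → $t6=9
li $t1, 5 → $t1=5
li $t7, 3 → $t7=3
li $t2, 0 → $t2=0
and $t1, $t1, $t7 → $t1=5&3=1
lw $t6, 0($t2) → $t6=M[0]=27
add $t1, $t1, $t6 → $t1=1+27=28
add $t2, $t2, 4 → $t2=0+4=4
add $t7, $t7, 2 → $t7=3+2=5
cmp $t7, 13  (cmp 5,13)
bne loop: taken
and $t1, $t1, $t7 → $t1=28&5=4
lw $t6, 0($t2) → $t6=M[4]=10
add $t1, $t1, $t6 → $t1=4+10=14
add $t2, $t2, 4 → $t2=4+4=8
add $t7, $t7, 2 → $t7=5+2=7
After step 16: $t2 = 8.

8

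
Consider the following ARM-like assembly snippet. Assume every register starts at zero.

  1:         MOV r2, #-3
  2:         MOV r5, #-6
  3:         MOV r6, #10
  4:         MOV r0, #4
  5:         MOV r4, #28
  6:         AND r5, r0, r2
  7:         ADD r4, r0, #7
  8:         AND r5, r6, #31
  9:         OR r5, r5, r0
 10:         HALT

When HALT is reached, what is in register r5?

14

after MOV r2, #-3: r2=-3
after MOV r5, #-6: r5=-6
after MOV r6, #10: r6=10
after MOV r0, #4: r0=4
after MOV r4, #28: r4=28
after AND r5, r0, r2: r5=4&(-3)=4
after ADD r4, r0, #7: r4=4+7=11
after AND r5, r6, #31: r5=10&31=10
after OR r5, r5, r0: r5=10|4=14
halt.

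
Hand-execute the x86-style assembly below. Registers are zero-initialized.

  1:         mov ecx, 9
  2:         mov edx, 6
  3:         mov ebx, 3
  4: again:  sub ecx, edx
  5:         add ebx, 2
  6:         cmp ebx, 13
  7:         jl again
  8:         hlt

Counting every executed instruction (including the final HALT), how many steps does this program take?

24

ecx=9
edx=6
ebx=3
ecx=9-6=3
ebx=3+2=5
cmp ebx, 13  (cmp 5,13)
jl again: taken
ecx=3-6=-3
ebx=5+2=7
cmp ebx, 13  (cmp 7,13)
jl again: taken
ecx=(-3)-6=-9
ebx=7+2=9
cmp ebx, 13  (cmp 9,13)
jl again: taken
ecx=(-9)-6=-15
ebx=9+2=11
cmp ebx, 13  (cmp 11,13)
jl again: taken
ecx=(-15)-6=-21
ebx=11+2=13
cmp ebx, 13  (cmp 13,13)
jl again: not taken
halt.
Total executed instructions: 24.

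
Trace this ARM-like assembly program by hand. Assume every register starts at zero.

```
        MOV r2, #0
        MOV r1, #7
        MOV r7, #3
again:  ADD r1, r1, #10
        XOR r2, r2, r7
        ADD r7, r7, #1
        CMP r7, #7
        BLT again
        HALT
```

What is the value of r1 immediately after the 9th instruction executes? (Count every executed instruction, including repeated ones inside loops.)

27

after MOV r2, #0: r2=0
after MOV r1, #7: r1=7
after MOV r7, #3: r7=3
after ADD r1, r1, #10: r1=7+10=17
after XOR r2, r2, r7: r2=0^3=3
after ADD r7, r7, #1: r7=3+1=4
CMP r7, #7  (cmp 4,7)
BLT again: taken
after ADD r1, r1, #10: r1=17+10=27
After step 9: r1 = 27.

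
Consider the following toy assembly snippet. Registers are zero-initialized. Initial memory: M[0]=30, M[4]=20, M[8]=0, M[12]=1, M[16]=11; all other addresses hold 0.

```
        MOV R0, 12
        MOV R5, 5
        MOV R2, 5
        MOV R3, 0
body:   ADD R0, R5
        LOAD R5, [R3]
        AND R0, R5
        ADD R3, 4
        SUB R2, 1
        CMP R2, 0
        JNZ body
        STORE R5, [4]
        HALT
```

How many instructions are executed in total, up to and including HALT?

41

MOV R0, 12 → R0=12
MOV R5, 5 → R5=5
MOV R2, 5 → R2=5
MOV R3, 0 → R3=0
ADD R0, R5 → R0=12+5=17
LOAD R5, [R3] → R5=M[0]=30
AND R0, R5 → R0=17&30=16
ADD R3, 4 → R3=0+4=4
SUB R2, 1 → R2=5-1=4
CMP R2, 0  (cmp 4,0)
JNZ body: taken
ADD R0, R5 → R0=16+30=46
LOAD R5, [R3] → R5=M[4]=20
AND R0, R5 → R0=46&20=4
ADD R3, 4 → R3=4+4=8
SUB R2, 1 → R2=4-1=3
CMP R2, 0  (cmp 3,0)
JNZ body: taken
ADD R0, R5 → R0=4+20=24
LOAD R5, [R3] → R5=M[8]=0
AND R0, R5 → R0=24&0=0
ADD R3, 4 → R3=8+4=12
SUB R2, 1 → R2=3-1=2
CMP R2, 0  (cmp 2,0)
JNZ body: taken
ADD R0, R5 → R0=0+0=0
LOAD R5, [R3] → R5=M[12]=1
AND R0, R5 → R0=0&1=0
ADD R3, 4 → R3=12+4=16
SUB R2, 1 → R2=2-1=1
CMP R2, 0  (cmp 1,0)
JNZ body: taken
ADD R0, R5 → R0=0+1=1
LOAD R5, [R3] → R5=M[16]=11
AND R0, R5 → R0=1&11=1
ADD R3, 4 → R3=16+4=20
SUB R2, 1 → R2=1-1=0
CMP R2, 0  (cmp 0,0)
JNZ body: not taken
STORE R5, [4] → M[4]=11
halt.
Total executed instructions: 41.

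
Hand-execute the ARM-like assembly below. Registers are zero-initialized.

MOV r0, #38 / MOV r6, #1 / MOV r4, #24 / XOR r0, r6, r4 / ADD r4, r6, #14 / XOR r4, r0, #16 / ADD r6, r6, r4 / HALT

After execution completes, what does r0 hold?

r0=38
r6=1
r4=24
r0=1^24=25
r4=1+14=15
r4=25^16=9
r6=1+9=10
halt.

25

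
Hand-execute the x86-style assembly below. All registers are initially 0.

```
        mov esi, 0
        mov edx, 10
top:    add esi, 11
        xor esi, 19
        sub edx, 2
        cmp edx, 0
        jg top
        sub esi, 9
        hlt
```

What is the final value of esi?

after mov esi, 0: esi=0
after mov edx, 10: edx=10
after add esi, 11: esi=0+11=11
after xor esi, 19: esi=11^19=24
after sub edx, 2: edx=10-2=8
cmp edx, 0  (cmp 8,0)
jg top: taken
after add esi, 11: esi=24+11=35
after xor esi, 19: esi=35^19=48
after sub edx, 2: edx=8-2=6
cmp edx, 0  (cmp 6,0)
jg top: taken
after add esi, 11: esi=48+11=59
after xor esi, 19: esi=59^19=40
after sub edx, 2: edx=6-2=4
cmp edx, 0  (cmp 4,0)
jg top: taken
after add esi, 11: esi=40+11=51
after xor esi, 19: esi=51^19=32
after sub edx, 2: edx=4-2=2
cmp edx, 0  (cmp 2,0)
jg top: taken
after add esi, 11: esi=32+11=43
after xor esi, 19: esi=43^19=56
after sub edx, 2: edx=2-2=0
cmp edx, 0  (cmp 0,0)
jg top: not taken
after sub esi, 9: esi=56-9=47
halt.

47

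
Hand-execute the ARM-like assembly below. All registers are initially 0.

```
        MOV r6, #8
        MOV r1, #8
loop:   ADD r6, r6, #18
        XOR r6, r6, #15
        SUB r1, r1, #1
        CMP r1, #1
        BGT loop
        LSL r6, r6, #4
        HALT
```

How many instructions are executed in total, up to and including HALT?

39

r6=8
r1=8
r6=8+18=26
r6=26^15=21
r1=8-1=7
CMP r1, #1  (cmp 7,1)
BGT loop: taken
r6=21+18=39
r6=39^15=40
r1=7-1=6
CMP r1, #1  (cmp 6,1)
BGT loop: taken
r6=40+18=58
r6=58^15=53
r1=6-1=5
CMP r1, #1  (cmp 5,1)
BGT loop: taken
r6=53+18=71
r6=71^15=72
r1=5-1=4
CMP r1, #1  (cmp 4,1)
BGT loop: taken
r6=72+18=90
r6=90^15=85
r1=4-1=3
CMP r1, #1  (cmp 3,1)
BGT loop: taken
r6=85+18=103
r6=103^15=104
r1=3-1=2
CMP r1, #1  (cmp 2,1)
BGT loop: taken
r6=104+18=122
r6=122^15=117
r1=2-1=1
CMP r1, #1  (cmp 1,1)
BGT loop: not taken
r6=117<<4=1872
halt.
Total executed instructions: 39.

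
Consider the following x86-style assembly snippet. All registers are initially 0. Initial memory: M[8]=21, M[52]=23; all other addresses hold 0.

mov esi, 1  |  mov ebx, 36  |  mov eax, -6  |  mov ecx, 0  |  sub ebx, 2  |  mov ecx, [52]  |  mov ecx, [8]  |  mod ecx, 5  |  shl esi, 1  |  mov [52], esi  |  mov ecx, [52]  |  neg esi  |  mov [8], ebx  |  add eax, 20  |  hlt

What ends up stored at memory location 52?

2

after mov esi, 1: esi=1
after mov ebx, 36: ebx=36
after mov eax, -6: eax=-6
after mov ecx, 0: ecx=0
after sub ebx, 2: ebx=36-2=34
after mov ecx, [52]: ecx=M[52]=23
after mov ecx, [8]: ecx=M[8]=21
after mod ecx, 5: ecx=21%5=1
after shl esi, 1: esi=1<<1=2
mov [52], esi → M[52]=2
after mov ecx, [52]: ecx=M[52]=2
after neg esi: esi=-(2)=-2
mov [8], ebx → M[8]=34
after add eax, 20: eax=(-6)+20=14
halt.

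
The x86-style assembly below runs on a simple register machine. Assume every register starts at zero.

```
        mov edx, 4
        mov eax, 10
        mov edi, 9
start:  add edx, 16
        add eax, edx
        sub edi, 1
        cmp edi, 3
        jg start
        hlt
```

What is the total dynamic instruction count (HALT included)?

34

after mov edx, 4: edx=4
after mov eax, 10: eax=10
after mov edi, 9: edi=9
after add edx, 16: edx=4+16=20
after add eax, edx: eax=10+20=30
after sub edi, 1: edi=9-1=8
cmp edi, 3  (cmp 8,3)
jg start: taken
after add edx, 16: edx=20+16=36
after add eax, edx: eax=30+36=66
after sub edi, 1: edi=8-1=7
cmp edi, 3  (cmp 7,3)
jg start: taken
after add edx, 16: edx=36+16=52
after add eax, edx: eax=66+52=118
after sub edi, 1: edi=7-1=6
cmp edi, 3  (cmp 6,3)
jg start: taken
after add edx, 16: edx=52+16=68
after add eax, edx: eax=118+68=186
after sub edi, 1: edi=6-1=5
cmp edi, 3  (cmp 5,3)
jg start: taken
after add edx, 16: edx=68+16=84
after add eax, edx: eax=186+84=270
after sub edi, 1: edi=5-1=4
cmp edi, 3  (cmp 4,3)
jg start: taken
after add edx, 16: edx=84+16=100
after add eax, edx: eax=270+100=370
after sub edi, 1: edi=4-1=3
cmp edi, 3  (cmp 3,3)
jg start: not taken
halt.
Total executed instructions: 34.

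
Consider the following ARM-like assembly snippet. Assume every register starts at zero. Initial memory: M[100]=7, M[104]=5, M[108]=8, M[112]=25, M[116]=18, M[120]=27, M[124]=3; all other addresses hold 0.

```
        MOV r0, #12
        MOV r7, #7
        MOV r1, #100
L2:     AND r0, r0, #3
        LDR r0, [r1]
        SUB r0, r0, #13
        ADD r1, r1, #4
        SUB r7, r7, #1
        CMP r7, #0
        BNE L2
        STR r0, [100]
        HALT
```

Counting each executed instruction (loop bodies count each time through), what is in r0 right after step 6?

-6

r0=12
r7=7
r1=100
r0=12&3=0
r0=M[100]=7
r0=7-13=-6
After step 6: r0 = -6.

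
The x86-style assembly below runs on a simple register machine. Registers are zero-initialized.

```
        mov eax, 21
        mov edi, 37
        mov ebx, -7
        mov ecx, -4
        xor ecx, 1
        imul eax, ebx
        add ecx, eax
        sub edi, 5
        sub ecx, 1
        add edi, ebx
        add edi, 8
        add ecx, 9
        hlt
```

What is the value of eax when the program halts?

after mov eax, 21: eax=21
after mov edi, 37: edi=37
after mov ebx, -7: ebx=-7
after mov ecx, -4: ecx=-4
after xor ecx, 1: ecx=(-4)^1=-3
after imul eax, ebx: eax=21*(-7)=-147
after add ecx, eax: ecx=(-3)+(-147)=-150
after sub edi, 5: edi=37-5=32
after sub ecx, 1: ecx=(-150)-1=-151
after add edi, ebx: edi=32+(-7)=25
after add edi, 8: edi=25+8=33
after add ecx, 9: ecx=(-151)+9=-142
halt.

-147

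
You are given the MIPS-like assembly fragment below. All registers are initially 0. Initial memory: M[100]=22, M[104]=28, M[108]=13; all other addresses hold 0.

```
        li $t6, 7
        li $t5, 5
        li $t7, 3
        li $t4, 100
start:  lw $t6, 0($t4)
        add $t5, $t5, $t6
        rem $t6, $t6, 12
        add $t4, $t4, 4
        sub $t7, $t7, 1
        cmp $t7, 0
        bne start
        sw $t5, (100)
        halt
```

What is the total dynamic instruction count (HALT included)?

27

after li $t6, 7: $t6=7
after li $t5, 5: $t5=5
after li $t7, 3: $t7=3
after li $t4, 100: $t4=100
after lw $t6, 0($t4): $t6=M[100]=22
after add $t5, $t5, $t6: $t5=5+22=27
after rem $t6, $t6, 12: $t6=22%12=10
after add $t4, $t4, 4: $t4=100+4=104
after sub $t7, $t7, 1: $t7=3-1=2
cmp $t7, 0  (cmp 2,0)
bne start: taken
after lw $t6, 0($t4): $t6=M[104]=28
after add $t5, $t5, $t6: $t5=27+28=55
after rem $t6, $t6, 12: $t6=28%12=4
after add $t4, $t4, 4: $t4=104+4=108
after sub $t7, $t7, 1: $t7=2-1=1
cmp $t7, 0  (cmp 1,0)
bne start: taken
after lw $t6, 0($t4): $t6=M[108]=13
after add $t5, $t5, $t6: $t5=55+13=68
after rem $t6, $t6, 12: $t6=13%12=1
after add $t4, $t4, 4: $t4=108+4=112
after sub $t7, $t7, 1: $t7=1-1=0
cmp $t7, 0  (cmp 0,0)
bne start: not taken
sw $t5, (100) → M[100]=68
halt.
Total executed instructions: 27.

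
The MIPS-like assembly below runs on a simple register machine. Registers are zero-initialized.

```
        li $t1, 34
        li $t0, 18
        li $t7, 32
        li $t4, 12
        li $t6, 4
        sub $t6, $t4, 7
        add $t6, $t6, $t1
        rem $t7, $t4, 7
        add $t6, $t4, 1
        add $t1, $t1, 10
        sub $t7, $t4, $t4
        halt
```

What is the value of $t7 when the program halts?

0

after li $t1, 34: $t1=34
after li $t0, 18: $t0=18
after li $t7, 32: $t7=32
after li $t4, 12: $t4=12
after li $t6, 4: $t6=4
after sub $t6, $t4, 7: $t6=12-7=5
after add $t6, $t6, $t1: $t6=5+34=39
after rem $t7, $t4, 7: $t7=12%7=5
after add $t6, $t4, 1: $t6=12+1=13
after add $t1, $t1, 10: $t1=34+10=44
after sub $t7, $t4, $t4: $t7=12-12=0
halt.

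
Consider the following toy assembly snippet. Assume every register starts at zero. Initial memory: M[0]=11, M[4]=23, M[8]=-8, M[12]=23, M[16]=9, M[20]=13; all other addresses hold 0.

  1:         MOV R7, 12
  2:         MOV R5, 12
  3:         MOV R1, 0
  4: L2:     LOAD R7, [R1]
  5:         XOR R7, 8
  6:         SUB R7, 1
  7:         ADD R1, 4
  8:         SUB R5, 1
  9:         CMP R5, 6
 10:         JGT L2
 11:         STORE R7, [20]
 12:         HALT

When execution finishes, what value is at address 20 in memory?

4

after MOV R7, 12: R7=12
after MOV R5, 12: R5=12
after MOV R1, 0: R1=0
after LOAD R7, [R1]: R7=M[0]=11
after XOR R7, 8: R7=11^8=3
after SUB R7, 1: R7=3-1=2
after ADD R1, 4: R1=0+4=4
after SUB R5, 1: R5=12-1=11
CMP R5, 6  (cmp 11,6)
JGT L2: taken
after LOAD R7, [R1]: R7=M[4]=23
after XOR R7, 8: R7=23^8=31
after SUB R7, 1: R7=31-1=30
after ADD R1, 4: R1=4+4=8
after SUB R5, 1: R5=11-1=10
CMP R5, 6  (cmp 10,6)
JGT L2: taken
after LOAD R7, [R1]: R7=M[8]=-8
after XOR R7, 8: R7=(-8)^8=-16
after SUB R7, 1: R7=(-16)-1=-17
after ADD R1, 4: R1=8+4=12
after SUB R5, 1: R5=10-1=9
CMP R5, 6  (cmp 9,6)
JGT L2: taken
after LOAD R7, [R1]: R7=M[12]=23
after XOR R7, 8: R7=23^8=31
after SUB R7, 1: R7=31-1=30
after ADD R1, 4: R1=12+4=16
after SUB R5, 1: R5=9-1=8
CMP R5, 6  (cmp 8,6)
JGT L2: taken
after LOAD R7, [R1]: R7=M[16]=9
after XOR R7, 8: R7=9^8=1
after SUB R7, 1: R7=1-1=0
after ADD R1, 4: R1=16+4=20
after SUB R5, 1: R5=8-1=7
CMP R5, 6  (cmp 7,6)
JGT L2: taken
after LOAD R7, [R1]: R7=M[20]=13
after XOR R7, 8: R7=13^8=5
after SUB R7, 1: R7=5-1=4
after ADD R1, 4: R1=20+4=24
after SUB R5, 1: R5=7-1=6
CMP R5, 6  (cmp 6,6)
JGT L2: not taken
STORE R7, [20] → M[20]=4
halt.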